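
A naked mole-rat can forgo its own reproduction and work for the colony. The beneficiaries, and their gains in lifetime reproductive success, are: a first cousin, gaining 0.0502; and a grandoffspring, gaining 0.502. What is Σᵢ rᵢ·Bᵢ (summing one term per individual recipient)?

r to a first cousin = 0.125 (first cousins share one grandparent pair — two paths of length 4: r = 2·(1/2)^4 = 1/8).
r to a grandoffspring = 0.25 (two parent–offspring links: r = (1/2)^2 = 1/4).
Summing one r·B term per recipient: 1·0.125·0.0502 + 1·0.25·0.502 = 0.131775.

0.131775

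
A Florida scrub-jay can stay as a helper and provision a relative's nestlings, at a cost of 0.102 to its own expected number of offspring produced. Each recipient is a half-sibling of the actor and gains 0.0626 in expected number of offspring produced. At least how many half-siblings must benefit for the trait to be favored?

r to a half-sibling = 1/4 (half-sibs share one parent — one path of length 2: r = (1/2)^2 = 1/4).
Hamilton's rule: n·r·B > C  ⇒  n > C/(r·B) = 0.102/(0.25·0.0626) = 6.518.
The smallest integer exceeding 6.518 is 7.

7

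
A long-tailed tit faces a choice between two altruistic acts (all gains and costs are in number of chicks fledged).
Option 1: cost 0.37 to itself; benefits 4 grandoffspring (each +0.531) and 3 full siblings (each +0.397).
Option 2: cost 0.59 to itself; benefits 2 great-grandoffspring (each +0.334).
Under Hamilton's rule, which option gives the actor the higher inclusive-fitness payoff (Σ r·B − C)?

Option 1: r to a grandoffspring = 0.25.
Option 1: r to a full sibling = 0.5.
Option 1: Σ r·B − C = (4·0.25·0.531 + 3·0.5·0.397) − 0.37 = 0.7565.
Option 2: r to a great-grandoffspring = 0.125.
Option 2: Σ r·B − C = (2·0.125·0.334) − 0.59 = -0.5065.
Option 1 has the higher net inclusive-fitness payoff.

Option 1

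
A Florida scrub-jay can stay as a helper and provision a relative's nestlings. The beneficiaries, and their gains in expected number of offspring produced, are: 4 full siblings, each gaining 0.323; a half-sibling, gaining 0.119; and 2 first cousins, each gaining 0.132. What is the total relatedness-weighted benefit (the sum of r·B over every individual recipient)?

0.70875

r to a full sibling = 1/2 (full sibs share both parents — two paths of length 2: r = 2·(1/2)^2 = 1/2).
r to a half-sibling = 1/4 (half-sibs share one parent — one path of length 2: r = (1/2)^2 = 1/4).
r to a first cousin = 1/8 (first cousins share one grandparent pair — two paths of length 4: r = 2·(1/2)^4 = 1/8).
Summing one r·B term per recipient: 4·0.5·0.323 + 1·0.25·0.119 + 2·0.125·0.132 = 0.70875.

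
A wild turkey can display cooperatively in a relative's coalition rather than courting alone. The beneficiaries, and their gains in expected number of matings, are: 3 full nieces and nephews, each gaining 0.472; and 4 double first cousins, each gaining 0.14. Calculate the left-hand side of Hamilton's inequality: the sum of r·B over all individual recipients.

0.494

r to a full niece or nephew = 1/4 (full aunt/uncle↔niece/nephew: two paths of length 3 through the shared grandparent pair: r = 2·(1/2)^3 = 1/4).
r to a double first cousin = 0.25 (double first cousins share both grandparent pairs — four paths of length 4: r = 4·(1/2)^4 = 1/4).
Summing one r·B term per recipient: 3·0.25·0.472 + 4·0.25·0.14 = 0.494.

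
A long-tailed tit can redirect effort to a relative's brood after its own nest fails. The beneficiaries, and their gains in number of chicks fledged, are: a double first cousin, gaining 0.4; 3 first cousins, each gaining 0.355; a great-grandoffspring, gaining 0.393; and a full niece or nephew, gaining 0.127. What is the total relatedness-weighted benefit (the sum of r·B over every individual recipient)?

0.314

r to a double first cousin = 1/4 (double first cousins share both grandparent pairs — four paths of length 4: r = 4·(1/2)^4 = 1/4).
r to a first cousin = 1/8 (first cousins share one grandparent pair — two paths of length 4: r = 2·(1/2)^4 = 1/8).
r to a great-grandoffspring = 0.125 (three parent–offspring links: r = (1/2)^3 = 1/8).
r to a full niece or nephew = 0.25 (full aunt/uncle↔niece/nephew: two paths of length 3 through the shared grandparent pair: r = 2·(1/2)^3 = 1/4).
Summing one r·B term per recipient: 1·0.25·0.4 + 3·0.125·0.355 + 1·0.125·0.393 + 1·0.25·0.127 = 0.314.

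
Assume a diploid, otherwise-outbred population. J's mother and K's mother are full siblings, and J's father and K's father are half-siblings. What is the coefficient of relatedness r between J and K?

0.1875

Independent pedigree routes through distinct common ancestors add.
J and K are related in two ways: first cousins through their mothers (r = 1/8) and half first cousins through their fathers (r = 1/16).
r = 1/8 + 1/16 = 3/16 = 0.1875.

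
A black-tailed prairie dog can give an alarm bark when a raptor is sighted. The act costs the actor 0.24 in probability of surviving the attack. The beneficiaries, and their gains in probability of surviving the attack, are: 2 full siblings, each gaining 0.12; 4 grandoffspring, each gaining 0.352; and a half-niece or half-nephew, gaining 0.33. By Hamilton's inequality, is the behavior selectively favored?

Yes

Hamilton's rule: the trait is favored when the sum of r·B over every recipient exceeds the actor's cost C.
r to a full sibling = 0.5 (full sibs share both parents — two paths of length 2: r = 2·(1/2)^2 = 1/2).
r to a grandoffspring = 0.25 (two parent–offspring links: r = (1/2)^2 = 1/4).
r to a half-niece or half-nephew = 0.125 (half-aunt/uncle↔niece/nephew: one path of length 3: r = (1/2)^3 = 1/8).
Summing one r·B term per recipient: 2·0.5·0.12 + 4·0.25·0.352 + 1·0.125·0.33 = 0.51325.
0.51325 > 0.24: the indirect benefit exceeds the cost.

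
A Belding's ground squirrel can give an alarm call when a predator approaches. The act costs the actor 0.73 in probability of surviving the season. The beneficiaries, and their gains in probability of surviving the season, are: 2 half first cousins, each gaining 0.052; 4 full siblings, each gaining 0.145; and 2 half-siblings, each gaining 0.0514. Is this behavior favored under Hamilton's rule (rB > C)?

No

Hamilton's rule: the trait is favored when the sum of r·B over every recipient exceeds the actor's cost C.
r to a half first cousin = 1/16 (half first cousins share one grandparent — one path of length 4: r = (1/2)^4 = 1/16).
r to a full sibling = 1/2 (full sibs share both parents — two paths of length 2: r = 2·(1/2)^2 = 1/2).
r to a half-sibling = 1/4 (half-sibs share one parent — one path of length 2: r = (1/2)^2 = 1/4).
Summing one r·B term per recipient: 2·0.0625·0.052 + 4·0.5·0.145 + 2·0.25·0.0514 = 0.3222.
0.3222 < 0.73: the indirect benefit is less than the cost.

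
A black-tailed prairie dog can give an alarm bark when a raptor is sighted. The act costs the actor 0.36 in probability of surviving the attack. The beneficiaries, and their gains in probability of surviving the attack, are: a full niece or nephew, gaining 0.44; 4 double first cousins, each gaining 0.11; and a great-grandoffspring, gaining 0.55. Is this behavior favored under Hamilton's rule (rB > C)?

No

Hamilton's rule: the trait is favored when the sum of r·B over every recipient exceeds the actor's cost C.
r to a full niece or nephew = 0.25 (full aunt/uncle↔niece/nephew: two paths of length 3 through the shared grandparent pair: r = 2·(1/2)^3 = 1/4).
r to a double first cousin = 1/4 (double first cousins share both grandparent pairs — four paths of length 4: r = 4·(1/2)^4 = 1/4).
r to a great-grandoffspring = 0.125 (three parent–offspring links: r = (1/2)^3 = 1/8).
Summing one r·B term per recipient: 1·0.25·0.44 + 4·0.25·0.11 + 1·0.125·0.55 = 0.28875.
0.28875 < 0.36: the indirect benefit is less than the cost.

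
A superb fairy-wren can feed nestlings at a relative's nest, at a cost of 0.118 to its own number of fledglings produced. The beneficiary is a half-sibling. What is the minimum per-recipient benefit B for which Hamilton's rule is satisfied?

r to a half-sibling = 1/4 (half-sibs share one parent — one path of length 2: r = (1/2)^2 = 1/4).
Hamilton's rule with n recipients of equal r: n·r·B > C, so B > C/(n·r) = 0.118/(1·0.25) = 0.472.

0.472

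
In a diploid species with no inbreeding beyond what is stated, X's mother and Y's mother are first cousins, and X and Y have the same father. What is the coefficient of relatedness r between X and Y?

0.28125

Independent pedigree routes through distinct common ancestors add.
X and Y are related in two ways: second cousins through their mothers (r = 1/32) and half-sibs through their shared father (r = 1/4).
r = 1/32 + 1/4 = 0.28125.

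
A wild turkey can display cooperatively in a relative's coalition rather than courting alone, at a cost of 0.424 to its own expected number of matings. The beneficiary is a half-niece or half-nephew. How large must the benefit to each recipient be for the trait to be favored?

3.392

r to a half-niece or half-nephew = 0.125 (half-aunt/uncle↔niece/nephew: one path of length 3: r = (1/2)^3 = 1/8).
Hamilton's rule with n recipients of equal r: n·r·B > C, so B > C/(n·r) = 0.424/(1·0.125) = 3.392.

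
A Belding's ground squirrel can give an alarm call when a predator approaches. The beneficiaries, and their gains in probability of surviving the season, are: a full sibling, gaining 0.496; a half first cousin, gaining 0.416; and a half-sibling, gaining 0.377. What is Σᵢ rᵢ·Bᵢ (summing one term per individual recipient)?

0.36825

r to a full sibling = 1/2 (full sibs share both parents — two paths of length 2: r = 2·(1/2)^2 = 1/2).
r to a half first cousin = 1/16 (half first cousins share one grandparent — one path of length 4: r = (1/2)^4 = 1/16).
r to a half-sibling = 1/4 (half-sibs share one parent — one path of length 2: r = (1/2)^2 = 1/4).
Summing one r·B term per recipient: 1·0.5·0.496 + 1·0.0625·0.416 + 1·0.25·0.377 = 0.36825.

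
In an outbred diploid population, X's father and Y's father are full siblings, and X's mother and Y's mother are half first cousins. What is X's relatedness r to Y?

With two independent routes of shared ancestry, r is the sum of the two contributions.
X and Y are related in two ways: first cousins through their fathers (r = 1/8) and half second cousins through their mothers (r = 1/64).
r = 1/8 + 1/64 = 9/64 = 0.140625.

0.140625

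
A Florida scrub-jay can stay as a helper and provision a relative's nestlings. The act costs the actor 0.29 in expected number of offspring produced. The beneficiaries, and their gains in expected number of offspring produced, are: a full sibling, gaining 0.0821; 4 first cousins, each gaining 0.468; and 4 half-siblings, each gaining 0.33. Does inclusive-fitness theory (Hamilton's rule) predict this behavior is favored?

Yes

Hamilton's rule: the trait is favored when the sum of r·B over every recipient exceeds the actor's cost C.
r to a full sibling = 0.5 (full sibs share both parents — two paths of length 2: r = 2·(1/2)^2 = 1/2).
r to a first cousin = 0.125 (first cousins share one grandparent pair — two paths of length 4: r = 2·(1/2)^4 = 1/8).
r to a half-sibling = 0.25 (half-sibs share one parent — one path of length 2: r = (1/2)^2 = 1/4).
Summing one r·B term per recipient: 1·0.5·0.0821 + 4·0.125·0.468 + 4·0.25·0.33 = 0.60505.
0.60505 > 0.29: the indirect benefit exceeds the cost.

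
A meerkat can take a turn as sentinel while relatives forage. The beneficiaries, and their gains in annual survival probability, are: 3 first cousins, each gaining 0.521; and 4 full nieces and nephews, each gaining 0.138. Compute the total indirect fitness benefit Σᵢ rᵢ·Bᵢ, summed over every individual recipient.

r to a first cousin = 0.125 (first cousins share one grandparent pair — two paths of length 4: r = 2·(1/2)^4 = 1/8).
r to a full niece or nephew = 1/4 (full aunt/uncle↔niece/nephew: two paths of length 3 through the shared grandparent pair: r = 2·(1/2)^3 = 1/4).
Summing one r·B term per recipient: 3·0.125·0.521 + 4·0.25·0.138 = 0.333375.

0.333375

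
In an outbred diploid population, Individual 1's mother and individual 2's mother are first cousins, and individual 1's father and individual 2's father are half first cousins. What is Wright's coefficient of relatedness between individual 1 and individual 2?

With two independent routes of shared ancestry, r is the sum of the two contributions.
Individual 1 and individual 2 are related in two ways: second cousins through their mothers (r = 1/32) and half second cousins through their fathers (r = 1/64).
r = 1/32 + 1/64 = 3/64 = 0.046875.

0.046875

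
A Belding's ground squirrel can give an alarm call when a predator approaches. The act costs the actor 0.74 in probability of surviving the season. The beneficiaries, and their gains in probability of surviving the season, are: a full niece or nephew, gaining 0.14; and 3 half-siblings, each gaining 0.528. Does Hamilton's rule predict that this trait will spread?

Hamilton's rule: the trait is favored when the sum of r·B over every recipient exceeds the actor's cost C.
r to a full niece or nephew = 0.25 (full aunt/uncle↔niece/nephew: two paths of length 3 through the shared grandparent pair: r = 2·(1/2)^3 = 1/4).
r to a half-sibling = 0.25 (half-sibs share one parent — one path of length 2: r = (1/2)^2 = 1/4).
Summing one r·B term per recipient: 1·0.25·0.14 + 3·0.25·0.528 = 0.431.
0.431 < 0.74: the indirect benefit is less than the cost.

No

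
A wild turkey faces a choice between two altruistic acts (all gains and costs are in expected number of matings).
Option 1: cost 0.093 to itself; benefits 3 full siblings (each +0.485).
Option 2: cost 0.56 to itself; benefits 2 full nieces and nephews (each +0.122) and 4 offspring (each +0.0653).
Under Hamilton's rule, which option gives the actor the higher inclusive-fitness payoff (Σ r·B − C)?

Option 1: r to a full sibling = 0.5.
Option 1: Σ r·B − C = (3·0.5·0.485) − 0.093 = 0.6345.
Option 2: r to a full niece or nephew = 0.25.
Option 2: r to an offspring = 0.5.
Option 2: Σ r·B − C = (2·0.25·0.122 + 4·0.5·0.0653) − 0.56 = -0.3684.
Option 1 has the higher net inclusive-fitness payoff.

Option 1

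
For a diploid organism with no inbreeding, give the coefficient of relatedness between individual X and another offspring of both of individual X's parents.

Each parent–offspring link contributes a factor of 1/2, and independent paths through distinct common ancestors add.
Full sibs share both parents — two paths of length 2: r = 2·(1/2)^2 = 1/2.

0.5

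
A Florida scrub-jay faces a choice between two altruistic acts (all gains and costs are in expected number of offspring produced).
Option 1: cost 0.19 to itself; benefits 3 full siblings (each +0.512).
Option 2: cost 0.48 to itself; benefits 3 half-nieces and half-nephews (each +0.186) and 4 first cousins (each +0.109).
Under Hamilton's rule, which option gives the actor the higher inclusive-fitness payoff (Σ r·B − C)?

Option 1: r to a full sibling = 0.5.
Option 1: Σ r·B − C = (3·0.5·0.512) − 0.19 = 0.578.
Option 2: r to a half-niece or half-nephew = 0.125.
Option 2: r to a first cousin = 0.125.
Option 2: Σ r·B − C = (3·0.125·0.186 + 4·0.125·0.109) − 0.48 = -0.35575.
Option 1 has the higher net inclusive-fitness payoff.

Option 1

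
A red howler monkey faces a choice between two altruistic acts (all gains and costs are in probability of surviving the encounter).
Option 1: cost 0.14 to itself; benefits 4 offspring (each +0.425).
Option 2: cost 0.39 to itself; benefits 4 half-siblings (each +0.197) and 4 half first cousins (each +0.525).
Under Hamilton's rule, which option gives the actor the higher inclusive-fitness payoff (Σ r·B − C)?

Option 1

Option 1: r to an offspring = 0.5.
Option 1: Σ r·B − C = (4·0.5·0.425) − 0.14 = 0.71.
Option 2: r to a half-sibling = 0.25.
Option 2: r to a half first cousin = 0.0625.
Option 2: Σ r·B − C = (4·0.25·0.197 + 4·0.0625·0.525) − 0.39 = -0.06175.
Option 1 has the higher net inclusive-fitness payoff.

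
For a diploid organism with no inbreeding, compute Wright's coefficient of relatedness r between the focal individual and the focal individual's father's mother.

Each parent–offspring link contributes a factor of 1/2, and independent paths through distinct common ancestors add.
Two parent–offspring links: r = (1/2)^2 = 1/4.

0.25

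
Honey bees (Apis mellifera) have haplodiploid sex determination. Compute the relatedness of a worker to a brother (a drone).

Her haploid brother carries none of their father's genes and a random half of their mother's genome; that half matches the maternal half of her own genome with probability 1/2: r = 1/2 · 1/2 = 1/4.

0.25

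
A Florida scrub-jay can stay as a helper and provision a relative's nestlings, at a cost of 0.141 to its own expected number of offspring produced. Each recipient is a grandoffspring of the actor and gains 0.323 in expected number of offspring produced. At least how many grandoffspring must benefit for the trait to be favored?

r to a grandoffspring = 1/4 (two parent–offspring links: r = (1/2)^2 = 1/4).
Hamilton's rule: n·r·B > C  ⇒  n > C/(r·B) = 0.141/(0.25·0.323) = 1.746.
The smallest integer exceeding 1.746 is 2.

2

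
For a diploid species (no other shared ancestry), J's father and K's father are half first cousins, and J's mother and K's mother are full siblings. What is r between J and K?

Independent pedigree routes through distinct common ancestors add.
J and K are related in two ways: half second cousins through their fathers (r = 1/64) and first cousins through their mothers (r = 1/8).
r = 1/64 + 1/8 = 0.140625.

0.140625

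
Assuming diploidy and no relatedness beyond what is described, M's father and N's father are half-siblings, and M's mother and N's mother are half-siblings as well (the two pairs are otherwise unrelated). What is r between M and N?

0.125

With two independent routes of shared ancestry, r is the sum of the two contributions.
M and N are related in two ways: half first cousins through their fathers (r = 1/16) and half first cousins through their mothers (r = 1/16).
r = 1/16 + 1/16 = 0.125.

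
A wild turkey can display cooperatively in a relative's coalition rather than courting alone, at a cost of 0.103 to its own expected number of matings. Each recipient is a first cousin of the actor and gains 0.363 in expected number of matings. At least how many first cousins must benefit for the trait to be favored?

r to a first cousin = 1/8 (first cousins share one grandparent pair — two paths of length 4: r = 2·(1/2)^4 = 1/8).
Hamilton's rule: n·r·B > C  ⇒  n > C/(r·B) = 0.103/(0.125·0.363) = 2.27.
The smallest integer exceeding 2.27 is 3.

3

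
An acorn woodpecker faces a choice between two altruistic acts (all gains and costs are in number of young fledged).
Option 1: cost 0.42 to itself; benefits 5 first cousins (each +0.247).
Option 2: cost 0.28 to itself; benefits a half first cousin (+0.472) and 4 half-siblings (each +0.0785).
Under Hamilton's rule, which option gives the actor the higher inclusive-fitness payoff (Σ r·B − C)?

Option 2

Option 1: r to a first cousin = 0.125.
Option 1: Σ r·B − C = (5·0.125·0.247) − 0.42 = -0.265625.
Option 2: r to a half first cousin = 0.0625.
Option 2: r to a half-sibling = 0.25.
Option 2: Σ r·B − C = (1·0.0625·0.472 + 4·0.25·0.0785) − 0.28 = -0.172.
Option 2 has the higher net inclusive-fitness payoff.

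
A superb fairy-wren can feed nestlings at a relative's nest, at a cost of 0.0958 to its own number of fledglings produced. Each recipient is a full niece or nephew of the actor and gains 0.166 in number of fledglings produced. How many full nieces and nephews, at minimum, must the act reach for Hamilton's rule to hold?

r to a full niece or nephew = 0.25 (full aunt/uncle↔niece/nephew: two paths of length 3 through the shared grandparent pair: r = 2·(1/2)^3 = 1/4).
Hamilton's rule: n·r·B > C  ⇒  n > C/(r·B) = 0.0958/(0.25·0.166) = 2.308.
The smallest integer exceeding 2.308 is 3.

3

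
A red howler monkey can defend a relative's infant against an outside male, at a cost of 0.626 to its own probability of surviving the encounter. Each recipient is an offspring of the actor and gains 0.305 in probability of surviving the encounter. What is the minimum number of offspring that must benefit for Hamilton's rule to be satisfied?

r to an offspring = 0.5 (one parent–offspring link: r = (1/2)^1 = 1/2).
Hamilton's rule: n·r·B > C  ⇒  n > C/(r·B) = 0.626/(0.5·0.305) = 4.105.
The smallest integer exceeding 4.105 is 5.

5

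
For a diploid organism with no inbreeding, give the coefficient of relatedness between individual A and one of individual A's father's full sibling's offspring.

0.125

Each parent–offspring link contributes a factor of 1/2, and independent paths through distinct common ancestors add.
First cousins share one grandparent pair — two paths of length 4: r = 2·(1/2)^4 = 1/8.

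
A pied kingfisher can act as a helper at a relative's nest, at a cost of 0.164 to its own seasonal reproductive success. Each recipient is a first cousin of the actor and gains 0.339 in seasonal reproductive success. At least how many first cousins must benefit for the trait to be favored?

4

r to a first cousin = 1/8 (first cousins share one grandparent pair — two paths of length 4: r = 2·(1/2)^4 = 1/8).
Hamilton's rule: n·r·B > C  ⇒  n > C/(r·B) = 0.164/(0.125·0.339) = 3.87.
The smallest integer exceeding 3.87 is 4.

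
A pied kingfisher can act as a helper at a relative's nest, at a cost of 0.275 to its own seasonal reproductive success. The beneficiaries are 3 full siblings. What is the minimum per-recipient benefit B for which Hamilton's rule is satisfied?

0.1833

r to a full sibling = 0.5 (full sibs share both parents — two paths of length 2: r = 2·(1/2)^2 = 1/2).
Hamilton's rule with n recipients of equal r: n·r·B > C, so B > C/(n·r) = 0.275/(3·0.5) = 0.1833.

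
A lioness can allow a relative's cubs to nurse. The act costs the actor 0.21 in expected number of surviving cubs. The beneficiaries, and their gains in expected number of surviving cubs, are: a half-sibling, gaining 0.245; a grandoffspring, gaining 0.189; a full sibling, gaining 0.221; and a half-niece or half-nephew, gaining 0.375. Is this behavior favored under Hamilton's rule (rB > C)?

Hamilton's rule: the trait is favored when the sum of r·B over every recipient exceeds the actor's cost C.
r to a half-sibling = 1/4 (half-sibs share one parent — one path of length 2: r = (1/2)^2 = 1/4).
r to a grandoffspring = 0.25 (two parent–offspring links: r = (1/2)^2 = 1/4).
r to a full sibling = 1/2 (full sibs share both parents — two paths of length 2: r = 2·(1/2)^2 = 1/2).
r to a half-niece or half-nephew = 0.125 (half-aunt/uncle↔niece/nephew: one path of length 3: r = (1/2)^3 = 1/8).
Summing one r·B term per recipient: 1·0.25·0.245 + 1·0.25·0.189 + 1·0.5·0.221 + 1·0.125·0.375 = 0.265875.
0.265875 > 0.21: the indirect benefit exceeds the cost.

Yes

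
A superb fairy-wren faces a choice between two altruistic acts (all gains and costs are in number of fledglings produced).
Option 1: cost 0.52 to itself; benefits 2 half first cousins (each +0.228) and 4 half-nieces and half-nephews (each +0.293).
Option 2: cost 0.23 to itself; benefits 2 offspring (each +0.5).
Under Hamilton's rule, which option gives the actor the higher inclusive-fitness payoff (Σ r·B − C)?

Option 2

Option 1: r to a half first cousin = 0.0625.
Option 1: r to a half-niece or half-nephew = 0.125.
Option 1: Σ r·B − C = (2·0.0625·0.228 + 4·0.125·0.293) − 0.52 = -0.345.
Option 2: r to an offspring = 0.5.
Option 2: Σ r·B − C = (2·0.5·0.5) − 0.23 = 0.27.
Option 2 has the higher net inclusive-fitness payoff.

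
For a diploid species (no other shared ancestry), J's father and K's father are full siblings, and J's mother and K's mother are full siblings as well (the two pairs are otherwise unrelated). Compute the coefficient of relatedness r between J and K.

0.25

Independent pedigree routes through distinct common ancestors add.
J and K are related in two ways: first cousins through their fathers (r = 1/8) and first cousins through their mothers (r = 1/8) — i.e. double first cousins.
r = 1/8 + 1/8 = 1/4 = 0.25.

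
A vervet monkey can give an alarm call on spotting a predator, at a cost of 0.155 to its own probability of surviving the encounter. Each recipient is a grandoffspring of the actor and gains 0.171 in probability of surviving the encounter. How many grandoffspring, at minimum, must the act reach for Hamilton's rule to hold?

r to a grandoffspring = 0.25 (two parent–offspring links: r = (1/2)^2 = 1/4).
Hamilton's rule: n·r·B > C  ⇒  n > C/(r·B) = 0.155/(0.25·0.171) = 3.626.
The smallest integer exceeding 3.626 is 4.

4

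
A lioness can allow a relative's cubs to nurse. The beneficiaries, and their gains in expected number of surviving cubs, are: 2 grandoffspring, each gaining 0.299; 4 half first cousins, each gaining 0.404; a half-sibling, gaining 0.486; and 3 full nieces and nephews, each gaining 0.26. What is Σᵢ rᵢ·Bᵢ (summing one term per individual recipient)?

r to a grandoffspring = 0.25 (two parent–offspring links: r = (1/2)^2 = 1/4).
r to a half first cousin = 1/16 (half first cousins share one grandparent — one path of length 4: r = (1/2)^4 = 1/16).
r to a half-sibling = 0.25 (half-sibs share one parent — one path of length 2: r = (1/2)^2 = 1/4).
r to a full niece or nephew = 0.25 (full aunt/uncle↔niece/nephew: two paths of length 3 through the shared grandparent pair: r = 2·(1/2)^3 = 1/4).
Summing one r·B term per recipient: 2·0.25·0.299 + 4·0.0625·0.404 + 1·0.25·0.486 + 3·0.25·0.26 = 0.567.

0.567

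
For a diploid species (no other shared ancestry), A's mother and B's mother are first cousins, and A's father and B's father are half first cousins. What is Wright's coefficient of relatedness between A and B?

0.046875

Independent pedigree routes through distinct common ancestors add.
A and B are related in two ways: second cousins through their mothers (r = 1/32) and half second cousins through their fathers (r = 1/64).
r = 1/32 + 1/64 = 0.046875.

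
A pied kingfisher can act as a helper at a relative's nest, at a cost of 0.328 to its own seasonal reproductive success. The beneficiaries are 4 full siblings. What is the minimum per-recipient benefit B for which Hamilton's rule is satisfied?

r to a full sibling = 0.5 (full sibs share both parents — two paths of length 2: r = 2·(1/2)^2 = 1/2).
Hamilton's rule with n recipients of equal r: n·r·B > C, so B > C/(n·r) = 0.328/(4·0.5) = 0.164.

0.164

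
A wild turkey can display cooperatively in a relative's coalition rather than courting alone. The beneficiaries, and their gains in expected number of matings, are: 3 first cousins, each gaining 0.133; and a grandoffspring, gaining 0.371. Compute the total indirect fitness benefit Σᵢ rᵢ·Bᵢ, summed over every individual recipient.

0.142625

r to a first cousin = 0.125 (first cousins share one grandparent pair — two paths of length 4: r = 2·(1/2)^4 = 1/8).
r to a grandoffspring = 1/4 (two parent–offspring links: r = (1/2)^2 = 1/4).
Summing one r·B term per recipient: 3·0.125·0.133 + 1·0.25·0.371 = 0.142625.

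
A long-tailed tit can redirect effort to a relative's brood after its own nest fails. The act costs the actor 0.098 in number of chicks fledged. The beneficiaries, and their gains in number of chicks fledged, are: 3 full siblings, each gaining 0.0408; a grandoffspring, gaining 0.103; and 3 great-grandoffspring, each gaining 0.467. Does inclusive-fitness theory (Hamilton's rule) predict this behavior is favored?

Hamilton's rule: the trait is favored when the sum of r·B over every recipient exceeds the actor's cost C.
r to a full sibling = 1/2 (full sibs share both parents — two paths of length 2: r = 2·(1/2)^2 = 1/2).
r to a grandoffspring = 1/4 (two parent–offspring links: r = (1/2)^2 = 1/4).
r to a great-grandoffspring = 1/8 (three parent–offspring links: r = (1/2)^3 = 1/8).
Summing one r·B term per recipient: 3·0.5·0.0408 + 1·0.25·0.103 + 3·0.125·0.467 = 0.262075.
0.262075 > 0.098: the indirect benefit exceeds the cost.

Yes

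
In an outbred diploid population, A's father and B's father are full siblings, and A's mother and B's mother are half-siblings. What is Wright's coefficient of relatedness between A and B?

Wright's path rule: contributions from independent ancestry routes add.
A and B are related in two ways: first cousins through their fathers (r = 1/8) and half first cousins through their mothers (r = 1/16).
r = 1/8 + 1/16 = 3/16 = 0.1875.

0.1875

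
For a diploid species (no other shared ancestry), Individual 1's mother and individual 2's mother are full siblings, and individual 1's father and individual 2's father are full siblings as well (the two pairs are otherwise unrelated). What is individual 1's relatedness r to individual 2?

Wright's path rule: contributions from independent ancestry routes add.
Individual 1 and individual 2 are related in two ways: first cousins through their mothers (r = 1/8) and first cousins through their fathers (r = 1/8) — i.e. double first cousins.
r = 1/8 + 1/8 = 0.25.

0.25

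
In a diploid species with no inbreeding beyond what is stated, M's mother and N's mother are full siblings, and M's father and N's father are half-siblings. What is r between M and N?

0.1875

With two independent routes of shared ancestry, r is the sum of the two contributions.
M and N are related in two ways: first cousins through their mothers (r = 1/8) and half first cousins through their fathers (r = 1/16).
r = 1/8 + 1/16 = 3/16 = 0.1875.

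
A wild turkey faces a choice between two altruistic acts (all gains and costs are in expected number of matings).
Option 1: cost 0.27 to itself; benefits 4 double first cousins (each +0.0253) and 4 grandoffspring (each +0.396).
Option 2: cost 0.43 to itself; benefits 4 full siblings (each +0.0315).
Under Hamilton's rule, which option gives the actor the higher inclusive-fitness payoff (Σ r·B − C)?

Option 1: r to a double first cousin = 0.25.
Option 1: r to a grandoffspring = 0.25.
Option 1: Σ r·B − C = (4·0.25·0.0253 + 4·0.25·0.396) − 0.27 = 0.1513.
Option 2: r to a full sibling = 0.5.
Option 2: Σ r·B − C = (4·0.5·0.0315) − 0.43 = -0.367.
Option 1 has the higher net inclusive-fitness payoff.

Option 1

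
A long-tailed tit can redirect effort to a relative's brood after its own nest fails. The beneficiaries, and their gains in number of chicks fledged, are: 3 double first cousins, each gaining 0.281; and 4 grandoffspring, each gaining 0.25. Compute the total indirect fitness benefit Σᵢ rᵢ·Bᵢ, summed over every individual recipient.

0.46075

r to a double first cousin = 0.25 (double first cousins share both grandparent pairs — four paths of length 4: r = 4·(1/2)^4 = 1/4).
r to a grandoffspring = 0.25 (two parent–offspring links: r = (1/2)^2 = 1/4).
Summing one r·B term per recipient: 3·0.25·0.281 + 4·0.25·0.25 = 0.46075.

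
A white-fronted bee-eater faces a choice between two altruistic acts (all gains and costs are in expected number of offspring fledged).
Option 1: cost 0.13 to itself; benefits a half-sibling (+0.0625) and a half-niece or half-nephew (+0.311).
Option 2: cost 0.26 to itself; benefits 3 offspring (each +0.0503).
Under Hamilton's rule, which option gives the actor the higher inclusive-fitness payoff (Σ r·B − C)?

Option 1: r to a half-sibling = 0.25.
Option 1: r to a half-niece or half-nephew = 0.125.
Option 1: Σ r·B − C = (1·0.25·0.0625 + 1·0.125·0.311) − 0.13 = -0.0755.
Option 2: r to an offspring = 0.5.
Option 2: Σ r·B − C = (3·0.5·0.0503) − 0.26 = -0.18455.
Option 1 has the higher net inclusive-fitness payoff.

Option 1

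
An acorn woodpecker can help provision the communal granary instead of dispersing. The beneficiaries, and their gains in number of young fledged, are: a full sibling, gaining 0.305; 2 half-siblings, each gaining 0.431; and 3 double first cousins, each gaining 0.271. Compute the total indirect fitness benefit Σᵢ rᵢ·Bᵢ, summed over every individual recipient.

0.57125

r to a full sibling = 0.5 (full sibs share both parents — two paths of length 2: r = 2·(1/2)^2 = 1/2).
r to a half-sibling = 1/4 (half-sibs share one parent — one path of length 2: r = (1/2)^2 = 1/4).
r to a double first cousin = 1/4 (double first cousins share both grandparent pairs — four paths of length 4: r = 4·(1/2)^4 = 1/4).
Summing one r·B term per recipient: 1·0.5·0.305 + 2·0.25·0.431 + 3·0.25·0.271 = 0.57125.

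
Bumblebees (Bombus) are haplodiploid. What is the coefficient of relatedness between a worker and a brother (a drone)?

Her haploid brother carries none of their father's genes and a random half of their mother's genome; that half matches the maternal half of her own genome with probability 1/2: r = 1/2 · 1/2 = 1/4.

0.25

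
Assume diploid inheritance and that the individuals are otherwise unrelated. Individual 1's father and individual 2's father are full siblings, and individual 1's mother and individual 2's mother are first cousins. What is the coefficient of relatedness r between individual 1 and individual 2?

With two independent routes of shared ancestry, r is the sum of the two contributions.
Individual 1 and individual 2 are related in two ways: first cousins through their fathers (r = 1/8) and second cousins through their mothers (r = 1/32).
r = 1/8 + 1/32 = 5/32 = 0.15625.

0.15625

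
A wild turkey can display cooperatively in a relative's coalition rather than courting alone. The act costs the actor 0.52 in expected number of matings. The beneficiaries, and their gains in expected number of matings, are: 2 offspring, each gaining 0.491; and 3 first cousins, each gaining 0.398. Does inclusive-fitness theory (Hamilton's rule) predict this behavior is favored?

Yes

Hamilton's rule: the trait is favored when the sum of r·B over every recipient exceeds the actor's cost C.
r to an offspring = 0.5 (one parent–offspring link: r = (1/2)^1 = 1/2).
r to a first cousin = 0.125 (first cousins share one grandparent pair — two paths of length 4: r = 2·(1/2)^4 = 1/8).
Summing one r·B term per recipient: 2·0.5·0.491 + 3·0.125·0.398 = 0.64025.
0.64025 > 0.52: the indirect benefit exceeds the cost.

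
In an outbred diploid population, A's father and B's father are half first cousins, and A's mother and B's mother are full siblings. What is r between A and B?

Wright's path rule: contributions from independent ancestry routes add.
A and B are related in two ways: half second cousins through their fathers (r = 1/64) and first cousins through their mothers (r = 1/8).
r = 1/64 + 1/8 = 0.140625.

0.140625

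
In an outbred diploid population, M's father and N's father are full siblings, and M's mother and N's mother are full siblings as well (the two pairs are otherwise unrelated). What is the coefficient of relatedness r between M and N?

0.25

Relatedness sums over independent paths through distinct common ancestors.
M and N are related in two ways: first cousins through their fathers (r = 1/8) and first cousins through their mothers (r = 1/8) — i.e. double first cousins.
r = 1/8 + 1/8 = 1/4 = 0.25.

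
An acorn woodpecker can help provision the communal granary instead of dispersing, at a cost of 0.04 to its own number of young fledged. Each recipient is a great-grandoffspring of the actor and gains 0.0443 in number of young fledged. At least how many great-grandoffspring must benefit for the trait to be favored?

r to a great-grandoffspring = 1/8 (three parent–offspring links: r = (1/2)^3 = 1/8).
Hamilton's rule: n·r·B > C  ⇒  n > C/(r·B) = 0.04/(0.125·0.0443) = 7.223.
The smallest integer exceeding 7.223 is 8.

8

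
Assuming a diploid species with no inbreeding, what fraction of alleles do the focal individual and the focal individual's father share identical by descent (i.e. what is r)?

Each parent–offspring link contributes a factor of 1/2, and independent paths through distinct common ancestors add.
One parent–offspring link: r = (1/2)^1 = 1/2.

0.5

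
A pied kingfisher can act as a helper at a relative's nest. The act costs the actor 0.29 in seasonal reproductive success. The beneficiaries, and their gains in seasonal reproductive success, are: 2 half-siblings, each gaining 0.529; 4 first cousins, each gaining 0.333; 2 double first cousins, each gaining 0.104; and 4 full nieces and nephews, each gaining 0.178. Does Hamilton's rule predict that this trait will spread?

Yes

Hamilton's rule: the trait is favored when the sum of r·B over every recipient exceeds the actor's cost C.
r to a half-sibling = 0.25 (half-sibs share one parent — one path of length 2: r = (1/2)^2 = 1/4).
r to a first cousin = 1/8 (first cousins share one grandparent pair — two paths of length 4: r = 2·(1/2)^4 = 1/8).
r to a double first cousin = 0.25 (double first cousins share both grandparent pairs — four paths of length 4: r = 4·(1/2)^4 = 1/4).
r to a full niece or nephew = 1/4 (full aunt/uncle↔niece/nephew: two paths of length 3 through the shared grandparent pair: r = 2·(1/2)^3 = 1/4).
Summing one r·B term per recipient: 2·0.25·0.529 + 4·0.125·0.333 + 2·0.25·0.104 + 4·0.25·0.178 = 0.661.
0.661 > 0.29: the indirect benefit exceeds the cost.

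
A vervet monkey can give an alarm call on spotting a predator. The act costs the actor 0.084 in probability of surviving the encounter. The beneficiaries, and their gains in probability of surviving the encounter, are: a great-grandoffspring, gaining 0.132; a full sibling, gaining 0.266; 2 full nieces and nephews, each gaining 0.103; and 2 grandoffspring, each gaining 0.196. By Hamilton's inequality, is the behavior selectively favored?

Yes

Hamilton's rule: the trait is favored when the sum of r·B over every recipient exceeds the actor's cost C.
r to a great-grandoffspring = 1/8 (three parent–offspring links: r = (1/2)^3 = 1/8).
r to a full sibling = 0.5 (full sibs share both parents — two paths of length 2: r = 2·(1/2)^2 = 1/2).
r to a full niece or nephew = 0.25 (full aunt/uncle↔niece/nephew: two paths of length 3 through the shared grandparent pair: r = 2·(1/2)^3 = 1/4).
r to a grandoffspring = 0.25 (two parent–offspring links: r = (1/2)^2 = 1/4).
Summing one r·B term per recipient: 1·0.125·0.132 + 1·0.5·0.266 + 2·0.25·0.103 + 2·0.25·0.196 = 0.299.
0.299 > 0.084: the indirect benefit exceeds the cost.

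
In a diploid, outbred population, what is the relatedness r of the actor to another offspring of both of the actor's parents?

Each parent–offspring link contributes a factor of 1/2, and independent paths through distinct common ancestors add.
Full sibs share both parents — two paths of length 2: r = 2·(1/2)^2 = 1/2.

0.5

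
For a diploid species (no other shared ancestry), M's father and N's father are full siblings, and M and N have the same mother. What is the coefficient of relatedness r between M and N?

Wright's path rule: contributions from independent ancestry routes add.
M and N are related in two ways: first cousins through their fathers (r = 1/8) and half-sibs through their shared mother (r = 1/4).
r = 1/8 + 1/4 = 0.375.

0.375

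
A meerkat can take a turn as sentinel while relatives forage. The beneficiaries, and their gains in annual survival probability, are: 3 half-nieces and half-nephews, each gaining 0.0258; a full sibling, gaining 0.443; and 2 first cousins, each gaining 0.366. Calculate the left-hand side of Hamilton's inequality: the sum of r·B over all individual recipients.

0.322675

r to a half-niece or half-nephew = 1/8 (half-aunt/uncle↔niece/nephew: one path of length 3: r = (1/2)^3 = 1/8).
r to a full sibling = 0.5 (full sibs share both parents — two paths of length 2: r = 2·(1/2)^2 = 1/2).
r to a first cousin = 1/8 (first cousins share one grandparent pair — two paths of length 4: r = 2·(1/2)^4 = 1/8).
Summing one r·B term per recipient: 3·0.125·0.0258 + 1·0.5·0.443 + 2·0.125·0.366 = 0.322675.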